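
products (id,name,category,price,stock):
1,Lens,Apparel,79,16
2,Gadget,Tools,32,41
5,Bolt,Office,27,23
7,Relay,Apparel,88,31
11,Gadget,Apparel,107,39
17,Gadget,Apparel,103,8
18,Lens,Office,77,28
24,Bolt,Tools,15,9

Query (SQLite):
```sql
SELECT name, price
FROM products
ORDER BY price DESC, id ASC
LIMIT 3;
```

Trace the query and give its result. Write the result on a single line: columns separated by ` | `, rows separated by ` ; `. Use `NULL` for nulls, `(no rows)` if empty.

Gadget | 107 ; Gadget | 103 ; Relay | 88

Sort by price desc, tiebreak id asc: (107, id=11), (103, id=17), (88, id=7), (79, id=1), (77, id=18), (32, id=2) …. Take first 3.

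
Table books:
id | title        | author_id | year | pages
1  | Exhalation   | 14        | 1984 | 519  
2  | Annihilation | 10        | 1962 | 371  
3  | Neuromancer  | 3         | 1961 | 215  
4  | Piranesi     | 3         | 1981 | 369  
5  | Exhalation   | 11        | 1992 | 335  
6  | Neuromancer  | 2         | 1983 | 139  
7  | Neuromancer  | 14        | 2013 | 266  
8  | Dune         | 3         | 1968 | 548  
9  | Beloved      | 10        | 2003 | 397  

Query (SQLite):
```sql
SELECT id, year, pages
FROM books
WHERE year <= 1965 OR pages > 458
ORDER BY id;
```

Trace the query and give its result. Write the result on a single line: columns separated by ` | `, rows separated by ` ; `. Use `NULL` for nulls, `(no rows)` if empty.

year <= 1965: ids {2, 3}
pages > 458: ids {1, 8}
Combine with OR.

1 | 1984 | 519 ; 2 | 1962 | 371 ; 3 | 1961 | 215 ; 8 | 1968 | 548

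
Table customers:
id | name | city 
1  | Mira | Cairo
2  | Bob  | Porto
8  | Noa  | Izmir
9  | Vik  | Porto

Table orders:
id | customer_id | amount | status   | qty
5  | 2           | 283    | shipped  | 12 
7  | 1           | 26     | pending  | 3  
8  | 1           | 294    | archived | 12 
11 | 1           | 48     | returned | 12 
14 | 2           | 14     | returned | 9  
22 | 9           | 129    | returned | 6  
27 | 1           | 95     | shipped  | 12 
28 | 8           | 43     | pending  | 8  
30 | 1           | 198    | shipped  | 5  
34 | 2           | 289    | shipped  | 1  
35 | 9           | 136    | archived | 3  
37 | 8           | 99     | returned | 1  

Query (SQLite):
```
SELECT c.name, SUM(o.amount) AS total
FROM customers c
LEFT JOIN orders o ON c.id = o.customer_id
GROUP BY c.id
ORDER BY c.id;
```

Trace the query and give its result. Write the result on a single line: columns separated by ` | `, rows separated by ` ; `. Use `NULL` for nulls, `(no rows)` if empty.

Mira | 661 ; Bob | 586 ; Noa | 142 ; Vik | 265

LEFT JOIN keeps every customers row; unmatched ones get NULL for orders columns.
Group by customers.id and compute SUM(o.amount). SUM over an all-NULL group is NULL.
  1: ids {7, 8, 11, 27, 30} → SUM(o.amount)=661
  2: ids {5, 14, 34} → SUM(o.amount)=586
  8: ids {28, 37} → SUM(o.amount)=142
  9: ids {22, 35} → SUM(o.amount)=265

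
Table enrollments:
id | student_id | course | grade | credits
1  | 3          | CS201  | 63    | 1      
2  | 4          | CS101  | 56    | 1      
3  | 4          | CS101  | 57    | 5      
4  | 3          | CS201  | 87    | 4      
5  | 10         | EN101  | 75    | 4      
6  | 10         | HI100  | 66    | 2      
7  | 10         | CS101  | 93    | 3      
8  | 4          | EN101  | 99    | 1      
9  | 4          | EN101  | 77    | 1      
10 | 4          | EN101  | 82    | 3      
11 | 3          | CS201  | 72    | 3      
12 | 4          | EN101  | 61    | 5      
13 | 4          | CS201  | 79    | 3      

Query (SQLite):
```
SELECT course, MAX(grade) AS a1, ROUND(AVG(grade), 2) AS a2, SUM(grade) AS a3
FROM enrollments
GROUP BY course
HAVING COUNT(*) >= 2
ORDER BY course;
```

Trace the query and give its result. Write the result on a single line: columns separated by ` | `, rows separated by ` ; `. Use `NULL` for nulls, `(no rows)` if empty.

CS101 | 93 | 68.67 | 206 ; CS201 | 87 | 75.25 | 301 ; EN101 | 99 | 78.8 | 394

Group enrollments by course.
Per group compute: MAX(grade), ROUND(AVG(grade), 2), SUM(grade).
HAVING: drop groups with fewer than 2 rows.
  CS101: ids {2, 3, 7} → MAX(grade)=93, ROUND(AVG(grade), 2)=68.67, SUM(grade)=206
  CS201: ids {1, 4, 11, 13} → MAX(grade)=87, ROUND(AVG(grade), 2)=75.25, SUM(grade)=301
  EN101: ids {5, 8, 9, 10, 12} → MAX(grade)=99, ROUND(AVG(grade), 2)=78.8, SUM(grade)=394
  HI100: ids {6} → MAX(grade)=66, ROUND(AVG(grade), 2)=66, SUM(grade)=66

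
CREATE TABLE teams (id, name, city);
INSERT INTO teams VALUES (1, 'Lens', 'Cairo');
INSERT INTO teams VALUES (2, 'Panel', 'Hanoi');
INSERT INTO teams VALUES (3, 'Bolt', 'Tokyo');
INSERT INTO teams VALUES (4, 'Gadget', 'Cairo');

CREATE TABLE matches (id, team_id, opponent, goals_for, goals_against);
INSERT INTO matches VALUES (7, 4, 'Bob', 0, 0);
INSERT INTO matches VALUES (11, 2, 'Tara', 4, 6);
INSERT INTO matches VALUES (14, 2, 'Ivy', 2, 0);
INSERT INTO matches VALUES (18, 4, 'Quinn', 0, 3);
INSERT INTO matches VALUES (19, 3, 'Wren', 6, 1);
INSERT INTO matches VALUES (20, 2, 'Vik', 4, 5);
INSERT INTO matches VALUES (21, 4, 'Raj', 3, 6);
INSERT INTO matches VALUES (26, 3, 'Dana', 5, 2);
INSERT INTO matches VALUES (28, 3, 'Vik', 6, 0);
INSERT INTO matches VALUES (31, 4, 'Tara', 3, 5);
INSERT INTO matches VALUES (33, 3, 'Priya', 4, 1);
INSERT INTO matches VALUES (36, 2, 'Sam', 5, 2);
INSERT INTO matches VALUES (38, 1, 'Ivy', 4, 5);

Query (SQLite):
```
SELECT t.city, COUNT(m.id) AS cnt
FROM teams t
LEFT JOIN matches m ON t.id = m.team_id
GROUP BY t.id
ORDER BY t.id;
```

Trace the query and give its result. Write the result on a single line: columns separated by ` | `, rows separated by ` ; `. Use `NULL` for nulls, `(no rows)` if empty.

LEFT JOIN keeps every teams row; unmatched ones get NULL for matches columns.
Group by teams.id and compute COUNT(m.id). COUNT(col) of an all-NULL group is 0.
  1: ids {38} → COUNT(m.id)=1
  2: ids {11, 14, 20, 36} → COUNT(m.id)=4
  3: ids {19, 26, 28, 33} → COUNT(m.id)=4
  4: ids {7, 18, 21, 31} → COUNT(m.id)=4

Cairo | 1 ; Hanoi | 4 ; Tokyo | 4 ; Cairo | 4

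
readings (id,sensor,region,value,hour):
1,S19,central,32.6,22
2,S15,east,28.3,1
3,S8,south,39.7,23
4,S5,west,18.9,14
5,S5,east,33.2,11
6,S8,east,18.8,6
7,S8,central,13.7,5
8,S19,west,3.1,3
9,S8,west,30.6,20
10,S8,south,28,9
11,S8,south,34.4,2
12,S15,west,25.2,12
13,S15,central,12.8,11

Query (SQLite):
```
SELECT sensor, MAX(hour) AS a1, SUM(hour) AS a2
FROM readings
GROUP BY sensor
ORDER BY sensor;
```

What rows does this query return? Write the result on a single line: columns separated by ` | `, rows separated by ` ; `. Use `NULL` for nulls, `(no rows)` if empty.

S15 | 12 | 24 ; S19 | 22 | 25 ; S5 | 14 | 25 ; S8 | 23 | 65

Group readings by sensor.
Per group compute: MAX(hour), SUM(hour).
  S15: ids {2, 12, 13} → MAX(hour)=12, SUM(hour)=24
  S19: ids {1, 8} → MAX(hour)=22, SUM(hour)=25
  S5: ids {4, 5} → MAX(hour)=14, SUM(hour)=25
  S8: ids {3, 6, 7, 9, 10, 11} → MAX(hour)=23, SUM(hour)=65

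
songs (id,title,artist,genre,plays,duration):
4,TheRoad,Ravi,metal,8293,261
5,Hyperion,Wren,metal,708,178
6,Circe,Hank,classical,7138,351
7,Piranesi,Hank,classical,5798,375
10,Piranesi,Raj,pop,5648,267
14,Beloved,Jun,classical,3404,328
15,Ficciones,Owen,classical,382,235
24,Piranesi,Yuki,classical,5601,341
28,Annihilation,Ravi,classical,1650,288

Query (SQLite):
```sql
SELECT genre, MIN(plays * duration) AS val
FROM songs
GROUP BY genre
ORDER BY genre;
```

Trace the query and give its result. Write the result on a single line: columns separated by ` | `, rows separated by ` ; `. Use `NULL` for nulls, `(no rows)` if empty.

For each row compute plays * duration.
Group by genre; take MIN of the expression per group.
  classical: ids {6, 7, 14, 15, 24, 28} → MIN(plays * duration)=89770
  metal: ids {4, 5} → MIN(plays * duration)=126024
  pop: ids {10} → MIN(plays * duration)=1508016

classical | 89770 ; metal | 126024 ; pop | 1508016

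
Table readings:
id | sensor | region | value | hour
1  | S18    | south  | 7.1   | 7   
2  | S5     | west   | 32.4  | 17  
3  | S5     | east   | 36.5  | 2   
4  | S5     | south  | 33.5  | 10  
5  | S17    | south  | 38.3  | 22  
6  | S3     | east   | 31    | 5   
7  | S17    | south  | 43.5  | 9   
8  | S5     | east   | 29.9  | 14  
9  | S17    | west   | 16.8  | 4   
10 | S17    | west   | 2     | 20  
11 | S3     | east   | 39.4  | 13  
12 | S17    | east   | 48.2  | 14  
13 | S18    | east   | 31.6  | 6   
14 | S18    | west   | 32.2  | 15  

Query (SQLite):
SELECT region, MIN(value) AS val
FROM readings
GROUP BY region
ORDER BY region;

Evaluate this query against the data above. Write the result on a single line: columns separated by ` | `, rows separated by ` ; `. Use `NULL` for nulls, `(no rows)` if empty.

east | 29.9 ; south | 7.1 ; west | 2

Partition readings by region; compute MIN(value) within each group.
  east: ids {3, 6, 8, 11, 12, 13} → MIN(value)=29.9
  south: ids {1, 4, 5, 7} → MIN(value)=7.1
  west: ids {2, 9, 10, 14} → MIN(value)=2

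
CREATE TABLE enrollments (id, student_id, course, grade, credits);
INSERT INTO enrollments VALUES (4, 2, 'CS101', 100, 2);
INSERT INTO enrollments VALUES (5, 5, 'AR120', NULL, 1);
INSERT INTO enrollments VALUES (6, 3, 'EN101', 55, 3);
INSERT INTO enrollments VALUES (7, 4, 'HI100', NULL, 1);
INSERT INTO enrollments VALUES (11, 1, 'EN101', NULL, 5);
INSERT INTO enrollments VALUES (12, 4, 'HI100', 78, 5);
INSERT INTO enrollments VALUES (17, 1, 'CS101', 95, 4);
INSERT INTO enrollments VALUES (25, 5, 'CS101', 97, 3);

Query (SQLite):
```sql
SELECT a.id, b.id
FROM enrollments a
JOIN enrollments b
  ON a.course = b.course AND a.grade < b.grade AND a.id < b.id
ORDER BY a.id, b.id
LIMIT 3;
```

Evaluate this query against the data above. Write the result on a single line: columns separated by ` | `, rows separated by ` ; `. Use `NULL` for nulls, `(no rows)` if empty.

17 | 25

Pairs (a,b) with same course, a.grade < b.grade, a.id < b.id.
course groups: AR120:{5} CS101:{4,17,25} EN101:{6,11} HI100:{7,12}
Ordered by (a.id, b.id); first 3.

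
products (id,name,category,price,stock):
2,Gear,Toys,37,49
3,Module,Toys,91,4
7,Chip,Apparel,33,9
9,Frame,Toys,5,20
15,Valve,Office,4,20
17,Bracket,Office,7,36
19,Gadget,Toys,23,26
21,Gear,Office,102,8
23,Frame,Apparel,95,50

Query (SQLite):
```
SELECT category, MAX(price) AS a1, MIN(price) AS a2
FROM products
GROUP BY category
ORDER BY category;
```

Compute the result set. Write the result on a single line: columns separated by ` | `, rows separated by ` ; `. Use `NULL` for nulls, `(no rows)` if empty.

Group products by category.
Per group compute: MAX(price), MIN(price).
  Apparel: ids {7, 23} → MAX(price)=95, MIN(price)=33
  Office: ids {15, 17, 21} → MAX(price)=102, MIN(price)=4
  Toys: ids {2, 3, 9, 19} → MAX(price)=91, MIN(price)=5

Apparel | 95 | 33 ; Office | 102 | 4 ; Toys | 91 | 5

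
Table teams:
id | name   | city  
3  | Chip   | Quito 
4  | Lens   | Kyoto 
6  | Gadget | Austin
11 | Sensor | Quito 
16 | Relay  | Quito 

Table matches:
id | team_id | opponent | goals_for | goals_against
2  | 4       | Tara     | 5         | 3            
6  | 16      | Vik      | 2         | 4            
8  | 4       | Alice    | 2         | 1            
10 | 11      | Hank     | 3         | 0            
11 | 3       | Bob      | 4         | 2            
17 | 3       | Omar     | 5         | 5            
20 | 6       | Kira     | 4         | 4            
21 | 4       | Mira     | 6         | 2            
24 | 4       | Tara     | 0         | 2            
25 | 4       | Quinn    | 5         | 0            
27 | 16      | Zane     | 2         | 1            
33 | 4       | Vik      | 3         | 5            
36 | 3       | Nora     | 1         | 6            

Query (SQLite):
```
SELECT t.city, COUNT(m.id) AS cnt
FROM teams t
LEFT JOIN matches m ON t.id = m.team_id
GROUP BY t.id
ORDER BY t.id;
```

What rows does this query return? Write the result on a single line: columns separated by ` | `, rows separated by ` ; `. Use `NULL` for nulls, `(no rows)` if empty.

LEFT JOIN keeps every teams row; unmatched ones get NULL for matches columns.
Group by teams.id and compute COUNT(m.id). COUNT(col) of an all-NULL group is 0.
  3: ids {11, 17, 36} → COUNT(m.id)=3
  4: ids {2, 8, 21, 24, 25, 33} → COUNT(m.id)=6
  6: ids {20} → COUNT(m.id)=1
  11: ids {10} → COUNT(m.id)=1
  16: ids {6, 27} → COUNT(m.id)=2

Quito | 3 ; Kyoto | 6 ; Austin | 1 ; Quito | 1 ; Quito | 2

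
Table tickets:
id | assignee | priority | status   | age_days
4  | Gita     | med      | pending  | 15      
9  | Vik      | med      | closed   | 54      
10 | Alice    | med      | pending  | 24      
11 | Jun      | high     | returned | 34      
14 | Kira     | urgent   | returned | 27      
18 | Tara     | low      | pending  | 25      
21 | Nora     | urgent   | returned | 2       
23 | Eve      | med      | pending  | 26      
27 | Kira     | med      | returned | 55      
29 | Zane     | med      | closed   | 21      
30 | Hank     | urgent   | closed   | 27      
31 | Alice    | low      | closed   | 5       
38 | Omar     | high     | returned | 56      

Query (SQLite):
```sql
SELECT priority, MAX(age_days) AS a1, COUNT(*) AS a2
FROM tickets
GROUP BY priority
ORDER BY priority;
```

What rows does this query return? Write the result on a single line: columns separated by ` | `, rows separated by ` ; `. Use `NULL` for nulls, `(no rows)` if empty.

high | 56 | 2 ; low | 25 | 2 ; med | 55 | 6 ; urgent | 27 | 3

Group tickets by priority.
Per group compute: MAX(age_days), COUNT(*).
  high: ids {11, 38} → MAX(age_days)=56, COUNT(*)=2
  low: ids {18, 31} → MAX(age_days)=25, COUNT(*)=2
  med: ids {4, 9, 10, 23, 27, 29} → MAX(age_days)=55, COUNT(*)=6
  urgent: ids {14, 21, 30} → MAX(age_days)=27, COUNT(*)=3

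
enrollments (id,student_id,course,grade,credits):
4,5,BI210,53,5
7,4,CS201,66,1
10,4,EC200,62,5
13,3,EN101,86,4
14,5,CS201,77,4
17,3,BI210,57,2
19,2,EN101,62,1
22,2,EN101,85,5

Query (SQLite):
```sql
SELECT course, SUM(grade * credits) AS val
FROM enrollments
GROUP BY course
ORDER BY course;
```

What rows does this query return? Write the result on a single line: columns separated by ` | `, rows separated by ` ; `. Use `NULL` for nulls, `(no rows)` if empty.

BI210 | 379 ; CS201 | 374 ; EC200 | 310 ; EN101 | 831

For each row compute grade * credits.
Group by course; take SUM of the expression per group.
  BI210: ids {4, 17} → SUM(grade * credits)=379
  CS201: ids {7, 14} → SUM(grade * credits)=374
  EC200: ids {10} → SUM(grade * credits)=310
  EN101: ids {13, 19, 22} → SUM(grade * credits)=831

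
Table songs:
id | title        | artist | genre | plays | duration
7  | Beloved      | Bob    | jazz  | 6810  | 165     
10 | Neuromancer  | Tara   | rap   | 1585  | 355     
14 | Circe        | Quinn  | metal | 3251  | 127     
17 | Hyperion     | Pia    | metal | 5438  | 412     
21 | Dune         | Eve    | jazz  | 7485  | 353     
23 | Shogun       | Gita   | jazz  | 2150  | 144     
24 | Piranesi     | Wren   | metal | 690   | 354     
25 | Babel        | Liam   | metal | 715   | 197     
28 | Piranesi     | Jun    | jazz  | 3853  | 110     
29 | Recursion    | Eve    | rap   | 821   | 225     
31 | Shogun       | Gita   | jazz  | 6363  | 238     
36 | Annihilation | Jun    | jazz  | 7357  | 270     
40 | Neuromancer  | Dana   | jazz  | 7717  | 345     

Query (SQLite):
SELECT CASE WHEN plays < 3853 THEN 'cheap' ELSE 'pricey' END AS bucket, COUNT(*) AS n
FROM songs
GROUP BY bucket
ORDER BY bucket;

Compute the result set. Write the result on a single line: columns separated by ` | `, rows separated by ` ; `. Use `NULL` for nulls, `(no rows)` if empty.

cheap | 6 ; pricey | 7

Bucket rows by plays < 3853 → 'cheap' else 'pricey'; count each bucket.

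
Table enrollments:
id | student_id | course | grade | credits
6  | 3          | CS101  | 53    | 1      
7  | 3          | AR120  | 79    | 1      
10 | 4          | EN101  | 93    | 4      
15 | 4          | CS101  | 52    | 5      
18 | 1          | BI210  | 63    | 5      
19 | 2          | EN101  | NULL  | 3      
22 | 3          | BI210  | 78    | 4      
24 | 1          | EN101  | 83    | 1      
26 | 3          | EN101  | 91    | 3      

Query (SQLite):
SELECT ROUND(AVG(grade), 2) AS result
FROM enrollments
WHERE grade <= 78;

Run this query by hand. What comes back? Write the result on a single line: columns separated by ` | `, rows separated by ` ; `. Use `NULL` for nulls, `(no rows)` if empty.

61.5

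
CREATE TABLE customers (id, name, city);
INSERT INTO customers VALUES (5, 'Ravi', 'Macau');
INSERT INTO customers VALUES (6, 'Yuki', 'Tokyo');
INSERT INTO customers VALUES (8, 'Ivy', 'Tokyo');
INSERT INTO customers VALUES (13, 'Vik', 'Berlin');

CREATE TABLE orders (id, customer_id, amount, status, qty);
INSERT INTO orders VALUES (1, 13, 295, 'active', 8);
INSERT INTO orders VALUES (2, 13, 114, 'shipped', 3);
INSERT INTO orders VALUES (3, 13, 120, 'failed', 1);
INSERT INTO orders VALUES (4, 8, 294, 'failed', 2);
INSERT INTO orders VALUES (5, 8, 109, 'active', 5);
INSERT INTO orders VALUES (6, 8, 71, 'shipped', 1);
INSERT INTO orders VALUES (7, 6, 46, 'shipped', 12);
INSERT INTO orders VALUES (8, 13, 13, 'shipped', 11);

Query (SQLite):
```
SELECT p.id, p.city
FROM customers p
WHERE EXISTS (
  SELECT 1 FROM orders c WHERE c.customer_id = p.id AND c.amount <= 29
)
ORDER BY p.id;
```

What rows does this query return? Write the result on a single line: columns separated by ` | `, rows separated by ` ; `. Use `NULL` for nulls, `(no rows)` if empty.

13 | Berlin

For each customers row, check whether any orders with matching customer_id has amount <= 29.
Keep rows where that is true.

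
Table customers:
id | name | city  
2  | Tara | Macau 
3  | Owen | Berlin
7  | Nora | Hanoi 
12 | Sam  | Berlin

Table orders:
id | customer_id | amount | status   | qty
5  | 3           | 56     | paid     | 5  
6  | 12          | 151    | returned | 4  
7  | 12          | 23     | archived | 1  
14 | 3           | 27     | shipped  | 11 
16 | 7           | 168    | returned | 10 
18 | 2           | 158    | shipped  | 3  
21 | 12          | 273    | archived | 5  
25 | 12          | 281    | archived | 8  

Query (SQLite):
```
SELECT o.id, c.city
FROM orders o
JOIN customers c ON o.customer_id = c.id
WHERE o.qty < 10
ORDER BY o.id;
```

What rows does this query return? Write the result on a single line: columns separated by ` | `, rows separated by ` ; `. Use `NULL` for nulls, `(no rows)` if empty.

5 | Berlin ; 6 | Berlin ; 7 | Berlin ; 18 | Macau ; 21 | Berlin ; 25 | Berlin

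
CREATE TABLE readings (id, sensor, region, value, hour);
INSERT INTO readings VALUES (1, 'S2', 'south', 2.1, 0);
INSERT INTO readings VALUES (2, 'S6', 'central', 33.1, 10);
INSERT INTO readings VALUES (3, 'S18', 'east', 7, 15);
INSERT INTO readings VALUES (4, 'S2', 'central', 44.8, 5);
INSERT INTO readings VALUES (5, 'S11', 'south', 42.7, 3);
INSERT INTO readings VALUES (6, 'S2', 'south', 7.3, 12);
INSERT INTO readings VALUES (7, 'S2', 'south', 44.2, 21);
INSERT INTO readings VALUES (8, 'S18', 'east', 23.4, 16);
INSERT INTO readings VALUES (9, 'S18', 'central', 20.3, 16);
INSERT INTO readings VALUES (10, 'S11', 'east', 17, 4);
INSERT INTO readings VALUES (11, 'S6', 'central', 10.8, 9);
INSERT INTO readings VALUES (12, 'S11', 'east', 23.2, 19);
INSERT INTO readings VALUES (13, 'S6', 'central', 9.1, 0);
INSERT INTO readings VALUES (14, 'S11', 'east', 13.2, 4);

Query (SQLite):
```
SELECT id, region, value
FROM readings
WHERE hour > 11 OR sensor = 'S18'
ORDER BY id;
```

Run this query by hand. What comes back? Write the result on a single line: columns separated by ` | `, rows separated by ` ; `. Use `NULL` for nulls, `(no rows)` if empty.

3 | east | 7 ; 6 | south | 7.3 ; 7 | south | 44.2 ; 8 | east | 23.4 ; 9 | central | 20.3 ; 12 | east | 23.2

hour > 11: ids {3, 6, 7, 8, 9, 12}
sensor = 'S18': ids {3, 8, 9}
Combine with OR.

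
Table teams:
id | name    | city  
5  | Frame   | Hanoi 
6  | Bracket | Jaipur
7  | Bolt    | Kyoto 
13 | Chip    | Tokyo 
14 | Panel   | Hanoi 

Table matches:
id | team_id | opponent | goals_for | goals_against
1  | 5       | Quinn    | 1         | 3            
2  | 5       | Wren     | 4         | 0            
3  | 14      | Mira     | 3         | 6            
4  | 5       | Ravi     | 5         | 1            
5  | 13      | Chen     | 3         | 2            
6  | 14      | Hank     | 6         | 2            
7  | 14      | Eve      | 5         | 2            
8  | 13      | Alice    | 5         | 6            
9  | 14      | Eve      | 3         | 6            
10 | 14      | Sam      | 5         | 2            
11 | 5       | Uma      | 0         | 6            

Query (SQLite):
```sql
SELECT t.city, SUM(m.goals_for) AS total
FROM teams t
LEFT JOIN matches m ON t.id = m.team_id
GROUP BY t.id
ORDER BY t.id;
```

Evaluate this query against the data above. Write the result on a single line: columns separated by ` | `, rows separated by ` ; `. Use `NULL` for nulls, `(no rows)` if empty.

LEFT JOIN keeps every teams row; unmatched ones get NULL for matches columns.
Group by teams.id and compute SUM(m.goals_for). SUM over an all-NULL group is NULL.
  5: ids {1, 2, 4, 11} → SUM(m.goals_for)=10
  6: ids {—} → SUM(m.goals_for)=NULL
  7: ids {—} → SUM(m.goals_for)=NULL
  13: ids {5, 8} → SUM(m.goals_for)=8
  14: ids {3, 6, 7, 9, 10} → SUM(m.goals_for)=22

Hanoi | 10 ; Jaipur | NULL ; Kyoto | NULL ; Tokyo | 8 ; Hanoi | 22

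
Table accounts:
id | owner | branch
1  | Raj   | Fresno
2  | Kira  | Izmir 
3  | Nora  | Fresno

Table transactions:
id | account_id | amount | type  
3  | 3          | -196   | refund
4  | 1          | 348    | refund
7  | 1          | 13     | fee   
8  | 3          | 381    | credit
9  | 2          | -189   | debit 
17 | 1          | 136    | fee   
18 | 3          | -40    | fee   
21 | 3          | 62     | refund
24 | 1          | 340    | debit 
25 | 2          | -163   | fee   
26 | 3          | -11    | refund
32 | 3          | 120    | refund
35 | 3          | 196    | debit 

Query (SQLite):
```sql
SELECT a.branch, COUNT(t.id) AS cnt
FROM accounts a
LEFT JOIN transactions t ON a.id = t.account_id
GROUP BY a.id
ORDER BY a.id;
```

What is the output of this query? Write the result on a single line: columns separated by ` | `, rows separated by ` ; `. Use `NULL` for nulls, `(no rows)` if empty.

Fresno | 4 ; Izmir | 2 ; Fresno | 7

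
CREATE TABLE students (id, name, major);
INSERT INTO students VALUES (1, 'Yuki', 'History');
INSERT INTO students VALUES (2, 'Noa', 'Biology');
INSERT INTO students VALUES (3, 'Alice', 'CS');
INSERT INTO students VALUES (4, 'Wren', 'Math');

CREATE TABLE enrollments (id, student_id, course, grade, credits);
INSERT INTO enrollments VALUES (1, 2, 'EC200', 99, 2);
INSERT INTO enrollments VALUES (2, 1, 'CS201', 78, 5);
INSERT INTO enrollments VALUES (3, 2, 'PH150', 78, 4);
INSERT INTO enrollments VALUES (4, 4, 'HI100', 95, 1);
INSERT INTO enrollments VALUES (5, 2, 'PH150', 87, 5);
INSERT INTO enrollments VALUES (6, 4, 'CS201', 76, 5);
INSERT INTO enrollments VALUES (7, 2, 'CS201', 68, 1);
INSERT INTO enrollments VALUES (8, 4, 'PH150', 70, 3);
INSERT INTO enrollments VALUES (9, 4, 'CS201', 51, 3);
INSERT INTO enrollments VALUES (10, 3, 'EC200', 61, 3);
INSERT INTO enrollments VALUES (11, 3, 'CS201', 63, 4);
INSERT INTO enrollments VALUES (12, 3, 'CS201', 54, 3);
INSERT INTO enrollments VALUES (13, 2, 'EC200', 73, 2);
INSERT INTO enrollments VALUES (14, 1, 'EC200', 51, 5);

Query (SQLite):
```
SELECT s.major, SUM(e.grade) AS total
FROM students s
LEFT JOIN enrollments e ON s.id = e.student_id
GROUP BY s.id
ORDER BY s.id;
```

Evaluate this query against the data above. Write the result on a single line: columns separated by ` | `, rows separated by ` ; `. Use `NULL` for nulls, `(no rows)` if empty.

LEFT JOIN keeps every students row; unmatched ones get NULL for enrollments columns.
Group by students.id and compute SUM(e.grade). SUM over an all-NULL group is NULL.
  1: ids {2, 14} → SUM(e.grade)=129
  2: ids {1, 3, 5, 7, 13} → SUM(e.grade)=405
  3: ids {10, 11, 12} → SUM(e.grade)=178
  4: ids {4, 6, 8, 9} → SUM(e.grade)=292

History | 129 ; Biology | 405 ; CS | 178 ; Math | 292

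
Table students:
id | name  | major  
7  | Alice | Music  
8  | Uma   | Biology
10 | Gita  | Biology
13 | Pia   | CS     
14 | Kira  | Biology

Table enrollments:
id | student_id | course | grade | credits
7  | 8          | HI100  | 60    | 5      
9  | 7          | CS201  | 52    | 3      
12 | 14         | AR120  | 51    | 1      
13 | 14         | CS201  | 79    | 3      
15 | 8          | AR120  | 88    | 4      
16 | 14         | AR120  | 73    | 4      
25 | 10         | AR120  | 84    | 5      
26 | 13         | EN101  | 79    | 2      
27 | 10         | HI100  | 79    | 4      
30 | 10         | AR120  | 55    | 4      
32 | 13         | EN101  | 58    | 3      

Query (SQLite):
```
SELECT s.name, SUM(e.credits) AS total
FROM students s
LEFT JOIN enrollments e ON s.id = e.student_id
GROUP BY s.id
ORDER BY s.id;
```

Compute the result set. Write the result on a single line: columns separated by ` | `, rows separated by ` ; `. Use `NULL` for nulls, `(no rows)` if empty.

Alice | 3 ; Uma | 9 ; Gita | 13 ; Pia | 5 ; Kira | 8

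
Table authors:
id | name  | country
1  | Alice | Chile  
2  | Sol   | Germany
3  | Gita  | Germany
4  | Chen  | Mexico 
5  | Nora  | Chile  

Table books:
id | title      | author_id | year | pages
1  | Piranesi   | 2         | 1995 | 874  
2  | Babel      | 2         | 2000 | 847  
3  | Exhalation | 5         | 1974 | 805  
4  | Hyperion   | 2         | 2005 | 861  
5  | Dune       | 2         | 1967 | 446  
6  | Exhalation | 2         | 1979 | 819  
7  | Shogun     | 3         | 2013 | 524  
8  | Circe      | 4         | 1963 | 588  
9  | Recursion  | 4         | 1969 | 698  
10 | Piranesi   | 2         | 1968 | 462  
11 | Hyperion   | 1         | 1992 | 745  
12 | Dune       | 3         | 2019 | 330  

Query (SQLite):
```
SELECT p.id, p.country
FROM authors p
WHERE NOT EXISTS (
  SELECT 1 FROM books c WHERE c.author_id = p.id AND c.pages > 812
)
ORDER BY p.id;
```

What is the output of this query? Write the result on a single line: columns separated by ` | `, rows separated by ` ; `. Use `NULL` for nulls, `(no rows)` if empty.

1 | Chile ; 3 | Germany ; 4 | Mexico ; 5 | Chile

For each authors row, check whether any books with matching author_id has pages > 812.
Keep rows where that is false.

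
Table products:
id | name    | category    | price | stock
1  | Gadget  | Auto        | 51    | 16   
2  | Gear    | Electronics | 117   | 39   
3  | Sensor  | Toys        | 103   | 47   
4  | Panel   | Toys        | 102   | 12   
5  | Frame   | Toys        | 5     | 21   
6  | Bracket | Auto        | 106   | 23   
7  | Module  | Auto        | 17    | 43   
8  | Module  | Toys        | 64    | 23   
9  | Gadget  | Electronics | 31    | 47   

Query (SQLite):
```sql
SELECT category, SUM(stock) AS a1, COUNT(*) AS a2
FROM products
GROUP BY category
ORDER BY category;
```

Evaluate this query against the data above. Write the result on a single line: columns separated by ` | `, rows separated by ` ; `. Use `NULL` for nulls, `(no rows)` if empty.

Auto | 82 | 3 ; Electronics | 86 | 2 ; Toys | 103 | 4

Group products by category.
Per group compute: SUM(stock), COUNT(*).
  Auto: ids {1, 6, 7} → SUM(stock)=82, COUNT(*)=3
  Electronics: ids {2, 9} → SUM(stock)=86, COUNT(*)=2
  Toys: ids {3, 4, 5, 8} → SUM(stock)=103, COUNT(*)=4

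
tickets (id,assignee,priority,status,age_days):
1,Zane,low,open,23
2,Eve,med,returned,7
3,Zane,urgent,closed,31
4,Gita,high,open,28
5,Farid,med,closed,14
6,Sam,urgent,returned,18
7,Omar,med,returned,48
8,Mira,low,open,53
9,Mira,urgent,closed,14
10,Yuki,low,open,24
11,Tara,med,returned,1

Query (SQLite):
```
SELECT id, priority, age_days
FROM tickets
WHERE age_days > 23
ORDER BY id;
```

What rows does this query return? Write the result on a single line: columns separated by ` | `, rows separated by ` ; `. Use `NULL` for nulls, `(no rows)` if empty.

age_days > 23: ids {3, 4, 7, 8, 10}

3 | urgent | 31 ; 4 | high | 28 ; 7 | med | 48 ; 8 | low | 53 ; 10 | low | 24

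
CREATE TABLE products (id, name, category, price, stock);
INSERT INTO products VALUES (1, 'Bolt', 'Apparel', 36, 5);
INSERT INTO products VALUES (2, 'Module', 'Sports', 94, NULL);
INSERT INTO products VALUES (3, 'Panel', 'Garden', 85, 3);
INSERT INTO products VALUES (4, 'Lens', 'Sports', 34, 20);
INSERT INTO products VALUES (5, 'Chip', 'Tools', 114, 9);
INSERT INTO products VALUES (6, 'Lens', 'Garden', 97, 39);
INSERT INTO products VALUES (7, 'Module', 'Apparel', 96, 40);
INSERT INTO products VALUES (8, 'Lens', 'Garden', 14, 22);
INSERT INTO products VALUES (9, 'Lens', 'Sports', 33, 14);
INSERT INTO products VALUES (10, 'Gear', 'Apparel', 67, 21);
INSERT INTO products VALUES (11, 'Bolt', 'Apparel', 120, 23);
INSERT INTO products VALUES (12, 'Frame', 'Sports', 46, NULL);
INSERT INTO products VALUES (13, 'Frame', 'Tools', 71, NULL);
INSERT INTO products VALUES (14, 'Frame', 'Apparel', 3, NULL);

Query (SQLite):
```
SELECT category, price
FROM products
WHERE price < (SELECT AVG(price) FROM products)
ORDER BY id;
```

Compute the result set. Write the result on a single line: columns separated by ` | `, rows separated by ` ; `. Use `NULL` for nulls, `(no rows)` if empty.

Apparel | 36 ; Sports | 34 ; Garden | 14 ; Sports | 33 ; Sports | 46 ; Apparel | 3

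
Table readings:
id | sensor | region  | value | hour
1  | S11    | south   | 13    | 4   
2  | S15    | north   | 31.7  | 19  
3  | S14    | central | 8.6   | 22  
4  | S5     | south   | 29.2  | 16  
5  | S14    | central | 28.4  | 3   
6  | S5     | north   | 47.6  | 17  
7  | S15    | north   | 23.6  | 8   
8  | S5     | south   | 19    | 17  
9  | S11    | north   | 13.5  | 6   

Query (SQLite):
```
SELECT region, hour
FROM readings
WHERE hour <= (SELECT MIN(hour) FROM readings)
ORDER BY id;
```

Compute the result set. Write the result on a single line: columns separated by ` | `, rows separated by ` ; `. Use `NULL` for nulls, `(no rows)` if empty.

central | 3

Scalar subquery: MIN(hour) over all readings rows = 3.
Keep rows where hour <= that value.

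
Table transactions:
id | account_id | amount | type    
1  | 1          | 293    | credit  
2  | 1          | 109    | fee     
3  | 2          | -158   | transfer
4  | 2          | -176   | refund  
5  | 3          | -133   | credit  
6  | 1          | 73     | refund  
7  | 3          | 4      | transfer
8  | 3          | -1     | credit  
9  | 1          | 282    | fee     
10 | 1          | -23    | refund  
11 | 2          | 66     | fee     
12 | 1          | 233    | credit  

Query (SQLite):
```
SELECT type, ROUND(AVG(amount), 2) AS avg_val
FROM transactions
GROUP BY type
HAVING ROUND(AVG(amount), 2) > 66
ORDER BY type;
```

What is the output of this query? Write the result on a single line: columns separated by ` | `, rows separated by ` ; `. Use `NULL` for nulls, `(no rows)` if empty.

credit | 98 ; fee | 152.33

Partition transactions by type; compute ROUND(AVG(amount), 2) within each group.
HAVING: keep groups where ROUND(AVG(amount), 2) > 66.
  credit: ids {1, 5, 8, 12} → ROUND(AVG(amount), 2)=98
  fee: ids {2, 9, 11} → ROUND(AVG(amount), 2)=152.33
  refund: ids {4, 6, 10} → ROUND(AVG(amount), 2)=-42
  transfer: ids {3, 7} → ROUND(AVG(amount), 2)=-77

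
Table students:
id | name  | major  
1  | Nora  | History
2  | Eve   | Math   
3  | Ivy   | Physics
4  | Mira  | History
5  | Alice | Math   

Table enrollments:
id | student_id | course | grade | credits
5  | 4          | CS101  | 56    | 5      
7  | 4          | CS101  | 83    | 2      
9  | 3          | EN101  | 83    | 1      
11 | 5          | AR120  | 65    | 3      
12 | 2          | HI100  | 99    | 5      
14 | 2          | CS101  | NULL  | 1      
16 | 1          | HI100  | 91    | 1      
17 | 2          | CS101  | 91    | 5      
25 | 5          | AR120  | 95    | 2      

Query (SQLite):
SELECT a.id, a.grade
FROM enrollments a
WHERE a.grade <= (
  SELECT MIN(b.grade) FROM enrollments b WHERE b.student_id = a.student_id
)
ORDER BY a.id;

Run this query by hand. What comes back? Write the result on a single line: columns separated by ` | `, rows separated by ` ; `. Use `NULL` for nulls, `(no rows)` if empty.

For each enrollments row a, compute MIN(grade) over rows sharing a.student_id.
Keep row a if a.grade <= that per-group MIN.
  student_id=1: MIN(grade) = 91
  student_id=2: MIN(grade) = 91
  student_id=3: MIN(grade) = 83
  student_id=4: MIN(grade) = 56
  student_id=5: MIN(grade) = 65

5 | 56 ; 9 | 83 ; 11 | 65 ; 16 | 91 ; 17 | 91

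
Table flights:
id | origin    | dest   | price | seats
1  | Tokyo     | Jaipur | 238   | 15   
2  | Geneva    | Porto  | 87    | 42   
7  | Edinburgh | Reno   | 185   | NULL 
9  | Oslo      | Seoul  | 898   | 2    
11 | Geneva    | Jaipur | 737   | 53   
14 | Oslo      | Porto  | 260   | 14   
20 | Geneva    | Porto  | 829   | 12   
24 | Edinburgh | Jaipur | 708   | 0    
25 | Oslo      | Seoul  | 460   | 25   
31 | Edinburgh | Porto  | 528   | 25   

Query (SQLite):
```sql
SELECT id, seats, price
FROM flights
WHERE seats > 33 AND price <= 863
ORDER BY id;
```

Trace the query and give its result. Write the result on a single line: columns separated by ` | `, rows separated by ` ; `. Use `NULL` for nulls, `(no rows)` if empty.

2 | 42 | 87 ; 11 | 53 | 737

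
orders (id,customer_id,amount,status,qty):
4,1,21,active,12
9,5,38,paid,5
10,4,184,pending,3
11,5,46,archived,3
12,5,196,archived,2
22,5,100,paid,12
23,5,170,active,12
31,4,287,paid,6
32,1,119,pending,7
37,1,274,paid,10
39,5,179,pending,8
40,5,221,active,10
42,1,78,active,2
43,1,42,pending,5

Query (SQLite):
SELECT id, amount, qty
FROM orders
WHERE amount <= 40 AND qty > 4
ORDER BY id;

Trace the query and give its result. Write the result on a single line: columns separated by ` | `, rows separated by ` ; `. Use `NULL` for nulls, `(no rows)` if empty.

4 | 21 | 12 ; 9 | 38 | 5

amount <= 40: ids {4, 9}
qty > 4: ids {4, 9, 22, 23, 31, 32, 37, 39, 40, 43}
Combine with AND.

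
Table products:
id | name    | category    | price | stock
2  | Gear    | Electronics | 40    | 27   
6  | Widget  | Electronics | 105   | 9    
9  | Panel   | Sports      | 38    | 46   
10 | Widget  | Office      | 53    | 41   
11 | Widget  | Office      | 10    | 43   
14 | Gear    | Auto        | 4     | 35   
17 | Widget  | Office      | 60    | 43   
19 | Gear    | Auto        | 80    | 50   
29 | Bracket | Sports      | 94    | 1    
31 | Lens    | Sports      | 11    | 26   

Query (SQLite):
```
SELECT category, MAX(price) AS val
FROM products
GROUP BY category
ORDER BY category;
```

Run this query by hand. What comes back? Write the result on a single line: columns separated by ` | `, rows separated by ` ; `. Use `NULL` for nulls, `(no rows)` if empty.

Auto | 80 ; Electronics | 105 ; Office | 60 ; Sports | 94

Partition products by category; compute MAX(price) within each group.
  Auto: ids {14, 19} → MAX(price)=80
  Electronics: ids {2, 6} → MAX(price)=105
  Office: ids {10, 11, 17} → MAX(price)=60
  Sports: ids {9, 29, 31} → MAX(price)=94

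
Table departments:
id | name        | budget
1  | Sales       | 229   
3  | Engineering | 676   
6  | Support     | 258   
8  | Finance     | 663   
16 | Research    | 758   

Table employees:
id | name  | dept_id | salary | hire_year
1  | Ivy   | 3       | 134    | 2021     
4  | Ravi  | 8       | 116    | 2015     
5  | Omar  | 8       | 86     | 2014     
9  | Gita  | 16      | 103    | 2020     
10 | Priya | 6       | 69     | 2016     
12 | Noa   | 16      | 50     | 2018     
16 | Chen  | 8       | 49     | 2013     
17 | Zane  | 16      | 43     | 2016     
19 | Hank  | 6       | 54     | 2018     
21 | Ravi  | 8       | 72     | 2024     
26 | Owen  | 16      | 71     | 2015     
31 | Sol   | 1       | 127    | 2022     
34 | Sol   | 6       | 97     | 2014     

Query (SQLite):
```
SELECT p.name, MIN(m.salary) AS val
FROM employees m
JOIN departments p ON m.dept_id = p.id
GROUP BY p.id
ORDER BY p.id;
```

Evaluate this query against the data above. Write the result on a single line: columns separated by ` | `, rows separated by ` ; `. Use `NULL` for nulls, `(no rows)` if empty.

Sales | 127 ; Engineering | 134 ; Support | 54 ; Finance | 49 ; Research | 43

Join each employees row to its departments via dept_id.
Group joined rows by departments.id; compute MIN(m.salary) per group.
  1: ids {31} → MIN(m.salary)=127
  3: ids {1} → MIN(m.salary)=134
  6: ids {10, 19, 34} → MIN(m.salary)=54
  8: ids {4, 5, 16, 21} → MIN(m.salary)=49
  16: ids {9, 12, 17, 26} → MIN(m.salary)=43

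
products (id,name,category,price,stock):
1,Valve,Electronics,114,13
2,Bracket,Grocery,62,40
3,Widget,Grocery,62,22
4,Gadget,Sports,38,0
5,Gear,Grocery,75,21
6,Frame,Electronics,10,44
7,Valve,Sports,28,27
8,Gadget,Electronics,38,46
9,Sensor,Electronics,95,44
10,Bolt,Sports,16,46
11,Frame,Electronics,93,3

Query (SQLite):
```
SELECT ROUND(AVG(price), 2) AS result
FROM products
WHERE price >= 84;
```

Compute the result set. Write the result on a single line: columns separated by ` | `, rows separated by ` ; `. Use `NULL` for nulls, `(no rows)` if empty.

Rows where price >= 84 → price values: [114, 95, 93].
AVG = 302 / 3 (rounded to 2 dp).

100.67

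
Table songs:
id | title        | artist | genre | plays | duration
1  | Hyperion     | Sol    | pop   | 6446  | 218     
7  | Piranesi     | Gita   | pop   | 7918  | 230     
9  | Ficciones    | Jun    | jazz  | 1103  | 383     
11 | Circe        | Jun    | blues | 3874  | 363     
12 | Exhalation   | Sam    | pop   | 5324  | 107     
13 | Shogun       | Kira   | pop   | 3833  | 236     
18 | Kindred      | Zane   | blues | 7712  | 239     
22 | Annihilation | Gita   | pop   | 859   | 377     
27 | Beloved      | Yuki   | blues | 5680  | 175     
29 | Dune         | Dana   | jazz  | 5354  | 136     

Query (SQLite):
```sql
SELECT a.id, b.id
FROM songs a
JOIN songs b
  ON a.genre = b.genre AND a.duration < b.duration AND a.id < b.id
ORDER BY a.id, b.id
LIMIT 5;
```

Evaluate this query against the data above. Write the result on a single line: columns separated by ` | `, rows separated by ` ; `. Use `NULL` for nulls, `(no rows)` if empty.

1 | 7 ; 1 | 13 ; 1 | 22 ; 7 | 13 ; 7 | 22

Pairs (a,b) with same genre, a.duration < b.duration, a.id < b.id.
genre groups: blues:{11,18,27} jazz:{9,29} pop:{1,7,12,13,22}
Ordered by (a.id, b.id); first 5.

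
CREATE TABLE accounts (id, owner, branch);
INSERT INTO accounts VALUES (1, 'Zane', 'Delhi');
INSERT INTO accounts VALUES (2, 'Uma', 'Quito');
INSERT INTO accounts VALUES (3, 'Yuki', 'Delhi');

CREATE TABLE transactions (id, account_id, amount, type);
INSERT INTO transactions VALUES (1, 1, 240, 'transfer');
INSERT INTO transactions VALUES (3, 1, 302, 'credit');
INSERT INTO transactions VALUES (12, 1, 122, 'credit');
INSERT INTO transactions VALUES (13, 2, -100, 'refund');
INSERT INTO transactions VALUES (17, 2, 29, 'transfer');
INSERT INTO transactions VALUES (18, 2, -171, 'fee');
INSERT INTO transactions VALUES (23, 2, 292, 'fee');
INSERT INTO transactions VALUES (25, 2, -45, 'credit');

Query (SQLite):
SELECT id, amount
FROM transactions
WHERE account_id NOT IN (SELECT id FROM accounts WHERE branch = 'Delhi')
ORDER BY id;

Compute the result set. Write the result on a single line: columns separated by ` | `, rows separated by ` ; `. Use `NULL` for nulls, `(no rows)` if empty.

Inner query: accounts.id where branch = 'Delhi'.
Outer: keep transactions rows whose account_id is not in that set.
Inner query → {1, 3}

13 | -100 ; 17 | 29 ; 18 | -171 ; 23 | 292 ; 25 | -45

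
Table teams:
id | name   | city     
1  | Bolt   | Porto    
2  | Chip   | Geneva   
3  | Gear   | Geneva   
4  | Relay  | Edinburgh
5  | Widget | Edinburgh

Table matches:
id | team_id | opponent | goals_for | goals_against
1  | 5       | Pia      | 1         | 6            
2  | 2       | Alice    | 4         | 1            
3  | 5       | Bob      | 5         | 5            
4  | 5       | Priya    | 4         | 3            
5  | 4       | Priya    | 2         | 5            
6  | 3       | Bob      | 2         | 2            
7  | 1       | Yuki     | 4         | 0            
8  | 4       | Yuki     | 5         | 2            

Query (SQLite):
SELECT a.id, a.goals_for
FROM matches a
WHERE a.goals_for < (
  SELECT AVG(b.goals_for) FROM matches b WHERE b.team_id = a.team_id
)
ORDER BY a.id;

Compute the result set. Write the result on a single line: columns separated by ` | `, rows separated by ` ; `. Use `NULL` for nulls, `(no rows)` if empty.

For each matches row a, compute AVG(goals_for) over rows sharing a.team_id.
Keep row a if a.goals_for < that per-group AVG.
  team_id=1: AVG(goals_for) = 4.0
  team_id=2: AVG(goals_for) = 4.0
  team_id=3: AVG(goals_for) = 2.0
  team_id=4: AVG(goals_for) = 3.5
  team_id=5: AVG(goals_for) = 3.333333

1 | 1 ; 5 | 2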